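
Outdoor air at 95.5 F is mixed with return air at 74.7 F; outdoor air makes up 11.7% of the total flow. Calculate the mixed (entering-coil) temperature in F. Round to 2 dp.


T_mix = 74.7 + (11.7/100)*(95.5-74.7) = 77.13 F

77.13 F


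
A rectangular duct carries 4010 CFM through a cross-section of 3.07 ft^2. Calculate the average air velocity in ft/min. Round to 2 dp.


V = 4010 / 3.07 = 1306.19 ft/min

1306.19 ft/min


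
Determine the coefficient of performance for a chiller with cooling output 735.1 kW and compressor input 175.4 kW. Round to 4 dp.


COP = 735.1 / 175.4 = 4.1910

4.1910


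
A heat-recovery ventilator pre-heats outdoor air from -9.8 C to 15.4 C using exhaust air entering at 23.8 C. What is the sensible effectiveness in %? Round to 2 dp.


eff = (15.4-(-9.8))/(23.8-(-9.8))*100 = 75.00 %

75.00 %


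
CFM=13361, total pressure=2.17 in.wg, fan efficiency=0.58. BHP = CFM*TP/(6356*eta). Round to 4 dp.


BHP = 13361 * 2.17 / (6356 * 0.58) = 7.8648 hp

7.8648 hp


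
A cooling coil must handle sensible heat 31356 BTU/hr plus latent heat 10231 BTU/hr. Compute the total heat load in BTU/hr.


Qt = 31356 + 10231 = 41587 BTU/hr

41587 BTU/hr


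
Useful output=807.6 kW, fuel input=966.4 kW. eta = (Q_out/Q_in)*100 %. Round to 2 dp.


eta = (807.6/966.4)*100 = 83.57 %

83.57 %


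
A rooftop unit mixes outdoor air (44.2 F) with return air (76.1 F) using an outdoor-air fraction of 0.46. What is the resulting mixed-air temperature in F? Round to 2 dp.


T_mix = 0.46*44.2 + 0.54*76.1 = 61.43 F

61.43 F


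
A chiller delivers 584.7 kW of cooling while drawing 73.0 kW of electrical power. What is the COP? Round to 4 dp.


COP = 584.7 / 73.0 = 8.0096

8.0096


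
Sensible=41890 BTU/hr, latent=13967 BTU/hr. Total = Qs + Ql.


Qt = 41890 + 13967 = 55857 BTU/hr

55857 BTU/hr


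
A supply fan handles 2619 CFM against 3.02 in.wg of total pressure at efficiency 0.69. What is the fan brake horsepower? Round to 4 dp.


BHP = 2619 * 3.02 / (6356 * 0.69) = 1.8035 hp

1.8035 hp


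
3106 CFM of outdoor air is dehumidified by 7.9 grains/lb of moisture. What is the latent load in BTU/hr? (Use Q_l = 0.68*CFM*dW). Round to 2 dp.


Q = 0.68 * 3106 * 7.9 = 16685.43 BTU/hr

16685.43 BTU/hr


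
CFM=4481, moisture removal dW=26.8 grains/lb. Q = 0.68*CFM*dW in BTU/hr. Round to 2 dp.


Q = 0.68 * 4481 * 26.8 = 81661.74 BTU/hr

81661.74 BTU/hr


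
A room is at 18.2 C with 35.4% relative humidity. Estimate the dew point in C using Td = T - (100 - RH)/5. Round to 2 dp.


Td = 18.2 - (100-35.4)/5 = 5.28 C

5.28 C


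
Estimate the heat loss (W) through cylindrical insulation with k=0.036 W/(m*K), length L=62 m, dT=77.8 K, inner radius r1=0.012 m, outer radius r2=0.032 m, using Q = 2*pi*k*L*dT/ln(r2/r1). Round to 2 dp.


Q = 2*pi*0.036*62*77.8/ln(0.032/0.012) = 1112.40 W

1112.40 W


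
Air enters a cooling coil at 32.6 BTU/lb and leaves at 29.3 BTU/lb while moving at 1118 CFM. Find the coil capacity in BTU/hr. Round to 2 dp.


Q = 4.5 * 1118 * (32.6 - 29.3) = 16602.30 BTU/hr

16602.30 BTU/hr


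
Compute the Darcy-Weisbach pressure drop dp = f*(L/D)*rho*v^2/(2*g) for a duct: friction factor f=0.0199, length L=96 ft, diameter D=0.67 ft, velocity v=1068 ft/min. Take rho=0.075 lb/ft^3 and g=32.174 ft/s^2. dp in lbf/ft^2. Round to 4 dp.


v_fps = 1068/60 = 17.8 ft/s
dp = 0.0199*(96/0.67)*0.075*17.8^2/(2*32.174) = 1.0530 lbf/ft^2

1.0530 lbf/ft^2


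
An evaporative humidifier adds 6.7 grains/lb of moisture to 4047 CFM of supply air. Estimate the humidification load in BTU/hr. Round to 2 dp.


Q = 0.68 * 4047 * 6.7 = 18438.13 BTU/hr

18438.13 BTU/hr


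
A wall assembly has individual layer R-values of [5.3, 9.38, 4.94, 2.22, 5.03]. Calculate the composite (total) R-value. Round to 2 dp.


R_total = 5.3 + 9.38 + 4.94 + 2.22 + 5.03 = 26.87

26.87


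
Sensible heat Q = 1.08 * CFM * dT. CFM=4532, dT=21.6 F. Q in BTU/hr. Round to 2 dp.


Q = 1.08 * 4532 * 21.6 = 105722.50 BTU/hr

105722.50 BTU/hr


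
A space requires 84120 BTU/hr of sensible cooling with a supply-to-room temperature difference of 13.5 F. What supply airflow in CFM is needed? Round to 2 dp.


CFM = 84120 / (1.08 * 13.5) = 5769.55

5769.55 CFM


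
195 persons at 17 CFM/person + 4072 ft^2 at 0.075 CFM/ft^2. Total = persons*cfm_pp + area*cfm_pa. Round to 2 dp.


Total = 195*17 + 4072*0.075 = 3620.40 CFM

3620.40 CFM


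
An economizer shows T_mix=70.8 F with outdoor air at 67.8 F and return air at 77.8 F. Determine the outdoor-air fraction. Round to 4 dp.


frac = (70.8 - 77.8) / (67.8 - 77.8) = 0.7000

0.7000


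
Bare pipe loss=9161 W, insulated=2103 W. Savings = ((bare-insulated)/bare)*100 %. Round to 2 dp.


Savings = ((9161-2103)/9161)*100 = 77.04 %

77.04 %


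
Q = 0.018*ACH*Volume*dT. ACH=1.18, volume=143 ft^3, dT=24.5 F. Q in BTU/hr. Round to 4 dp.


Q = 0.018 * 1.18 * 143 * 24.5 = 74.4143 BTU/hr

74.4143 BTU/hr


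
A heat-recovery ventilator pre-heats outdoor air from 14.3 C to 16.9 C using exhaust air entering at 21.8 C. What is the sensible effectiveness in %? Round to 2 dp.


eff = (16.9-14.3)/(21.8-14.3)*100 = 34.67 %

34.67 %


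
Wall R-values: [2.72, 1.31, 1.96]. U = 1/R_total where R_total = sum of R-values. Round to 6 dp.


R_total = 2.72 + 1.31 + 1.96 = 5.99
U = 1/5.99 = 0.166945

0.166945


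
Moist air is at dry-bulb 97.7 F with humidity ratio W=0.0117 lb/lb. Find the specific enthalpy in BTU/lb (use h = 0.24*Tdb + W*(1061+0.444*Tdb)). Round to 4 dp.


h = 0.24*97.7 + 0.0117*(1061+0.444*97.7) = 36.3692 BTU/lb

36.3692 BTU/lb


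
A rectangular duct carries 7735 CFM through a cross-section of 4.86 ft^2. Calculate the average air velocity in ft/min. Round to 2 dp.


V = 7735 / 4.86 = 1591.56 ft/min

1591.56 ft/min


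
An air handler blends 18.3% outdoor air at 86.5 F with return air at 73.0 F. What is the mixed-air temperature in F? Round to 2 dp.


T_mix = 73.0 + (18.3/100)*(86.5-73.0) = 75.47 F

75.47 F


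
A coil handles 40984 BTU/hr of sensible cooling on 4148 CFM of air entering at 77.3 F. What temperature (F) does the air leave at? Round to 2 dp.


dT = 40984/(1.08*4148) = 9.1485
T_leave = 77.3 - 9.1485 = 68.15 F

68.15 F


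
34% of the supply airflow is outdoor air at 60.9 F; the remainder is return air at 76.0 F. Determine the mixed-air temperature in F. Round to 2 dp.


T_mix = 0.34*60.9 + 0.66*76.0 = 70.87 F

70.87 F


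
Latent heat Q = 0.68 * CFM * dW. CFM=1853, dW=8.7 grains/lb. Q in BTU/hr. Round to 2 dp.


Q = 0.68 * 1853 * 8.7 = 10962.35 BTU/hr

10962.35 BTU/hr


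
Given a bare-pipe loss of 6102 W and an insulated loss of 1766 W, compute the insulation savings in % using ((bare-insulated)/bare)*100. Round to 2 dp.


Savings = ((6102-1766)/6102)*100 = 71.06 %

71.06 %


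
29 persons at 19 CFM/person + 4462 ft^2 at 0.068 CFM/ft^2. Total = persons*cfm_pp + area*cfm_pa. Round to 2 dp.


Total = 29*19 + 4462*0.068 = 854.42 CFM

854.42 CFM


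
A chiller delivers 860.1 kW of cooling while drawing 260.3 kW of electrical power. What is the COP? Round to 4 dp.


COP = 860.1 / 260.3 = 3.3043

3.3043


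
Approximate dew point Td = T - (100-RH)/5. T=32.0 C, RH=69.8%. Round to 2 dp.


Td = 32.0 - (100-69.8)/5 = 25.96 C

25.96 C


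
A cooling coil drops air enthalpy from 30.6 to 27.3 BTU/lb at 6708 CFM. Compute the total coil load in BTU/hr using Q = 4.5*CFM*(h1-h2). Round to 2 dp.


Q = 4.5 * 6708 * (30.6 - 27.3) = 99613.80 BTU/hr

99613.80 BTU/hr


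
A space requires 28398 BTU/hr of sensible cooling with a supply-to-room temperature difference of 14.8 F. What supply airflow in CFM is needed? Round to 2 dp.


CFM = 28398 / (1.08 * 14.8) = 1776.65

1776.65 CFM


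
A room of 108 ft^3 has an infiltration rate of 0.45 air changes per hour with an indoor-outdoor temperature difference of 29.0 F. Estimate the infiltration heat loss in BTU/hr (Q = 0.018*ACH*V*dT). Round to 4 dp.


Q = 0.018 * 0.45 * 108 * 29.0 = 25.3692 BTU/hr

25.3692 BTU/hr


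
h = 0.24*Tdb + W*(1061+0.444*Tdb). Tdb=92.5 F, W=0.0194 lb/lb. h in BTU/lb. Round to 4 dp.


h = 0.24*92.5 + 0.0194*(1061+0.444*92.5) = 43.5802 BTU/lb

43.5802 BTU/lb


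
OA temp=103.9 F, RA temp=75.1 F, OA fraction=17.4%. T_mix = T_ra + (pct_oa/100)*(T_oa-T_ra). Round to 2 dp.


T_mix = 75.1 + (17.4/100)*(103.9-75.1) = 80.11 F

80.11 F


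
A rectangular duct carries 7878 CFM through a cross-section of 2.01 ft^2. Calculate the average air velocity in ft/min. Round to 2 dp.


V = 7878 / 2.01 = 3919.40 ft/min

3919.40 ft/min


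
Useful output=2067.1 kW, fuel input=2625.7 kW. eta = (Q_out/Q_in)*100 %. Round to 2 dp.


eta = (2067.1/2625.7)*100 = 78.73 %

78.73 %


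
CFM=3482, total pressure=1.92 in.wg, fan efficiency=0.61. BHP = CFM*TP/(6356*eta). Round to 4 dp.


BHP = 3482 * 1.92 / (6356 * 0.61) = 1.7243 hp

1.7243 hp


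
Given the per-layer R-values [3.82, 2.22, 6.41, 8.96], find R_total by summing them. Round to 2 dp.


R_total = 3.82 + 2.22 + 6.41 + 8.96 = 21.41

21.41


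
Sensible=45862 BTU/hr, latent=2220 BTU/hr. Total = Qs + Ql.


Qt = 45862 + 2220 = 48082 BTU/hr

48082 BTU/hr


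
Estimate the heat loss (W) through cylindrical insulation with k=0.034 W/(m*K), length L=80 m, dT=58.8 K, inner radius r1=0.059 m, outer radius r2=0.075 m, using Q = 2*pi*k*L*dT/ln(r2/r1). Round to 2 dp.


Q = 2*pi*0.034*80*58.8/ln(0.075/0.059) = 4187.98 W

4187.98 W


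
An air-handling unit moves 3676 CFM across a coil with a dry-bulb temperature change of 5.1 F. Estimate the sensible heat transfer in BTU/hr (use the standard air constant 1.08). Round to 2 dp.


Q = 1.08 * 3676 * 5.1 = 20247.41 BTU/hr

20247.41 BTU/hr


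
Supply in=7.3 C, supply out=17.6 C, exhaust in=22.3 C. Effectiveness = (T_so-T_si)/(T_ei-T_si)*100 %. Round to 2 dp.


eff = (17.6-7.3)/(22.3-7.3)*100 = 68.67 %

68.67 %


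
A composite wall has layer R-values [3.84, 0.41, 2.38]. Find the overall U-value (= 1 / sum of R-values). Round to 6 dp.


R_total = 3.84 + 0.41 + 2.38 = 6.63
U = 1/6.63 = 0.150830

0.150830


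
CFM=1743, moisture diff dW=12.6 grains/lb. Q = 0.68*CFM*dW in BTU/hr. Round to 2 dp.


Q = 0.68 * 1743 * 12.6 = 14934.02 BTU/hr

14934.02 BTU/hr


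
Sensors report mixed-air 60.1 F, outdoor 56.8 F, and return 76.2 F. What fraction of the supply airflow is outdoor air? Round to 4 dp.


frac = (60.1 - 76.2) / (56.8 - 76.2) = 0.8299

0.8299


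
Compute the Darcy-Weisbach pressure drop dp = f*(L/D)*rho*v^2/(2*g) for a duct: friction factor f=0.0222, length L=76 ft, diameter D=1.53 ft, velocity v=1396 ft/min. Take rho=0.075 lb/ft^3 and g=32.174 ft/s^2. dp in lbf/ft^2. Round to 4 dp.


v_fps = 1396/60 = 23.2667 ft/s
dp = 0.0222*(76/1.53)*0.075*23.2667^2/(2*32.174) = 0.6958 lbf/ft^2

0.6958 lbf/ft^2


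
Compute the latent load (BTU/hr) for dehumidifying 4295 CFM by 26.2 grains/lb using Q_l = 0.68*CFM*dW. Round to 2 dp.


Q = 0.68 * 4295 * 26.2 = 76519.72 BTU/hr

76519.72 BTU/hr


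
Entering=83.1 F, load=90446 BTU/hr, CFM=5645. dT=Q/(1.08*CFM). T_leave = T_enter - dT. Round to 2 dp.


dT = 90446/(1.08*5645) = 14.8355
T_leave = 83.1 - 14.8355 = 68.26 F

68.26 F


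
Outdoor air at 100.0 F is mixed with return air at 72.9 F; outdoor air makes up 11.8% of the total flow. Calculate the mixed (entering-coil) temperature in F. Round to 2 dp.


T_mix = 72.9 + (11.8/100)*(100.0-72.9) = 76.10 F

76.10 F


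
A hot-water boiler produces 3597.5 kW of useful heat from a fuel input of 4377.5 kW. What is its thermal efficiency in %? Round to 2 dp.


eta = (3597.5/4377.5)*100 = 82.18 %

82.18 %


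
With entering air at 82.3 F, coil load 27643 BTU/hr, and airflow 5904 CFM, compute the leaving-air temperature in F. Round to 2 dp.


dT = 27643/(1.08*5904) = 4.3353
T_leave = 82.3 - 4.3353 = 77.96 F

77.96 F


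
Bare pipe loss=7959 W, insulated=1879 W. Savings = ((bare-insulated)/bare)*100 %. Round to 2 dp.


Savings = ((7959-1879)/7959)*100 = 76.39 %

76.39 %


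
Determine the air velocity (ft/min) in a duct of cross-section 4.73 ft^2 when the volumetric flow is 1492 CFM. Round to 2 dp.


V = 1492 / 4.73 = 315.43 ft/min

315.43 ft/min


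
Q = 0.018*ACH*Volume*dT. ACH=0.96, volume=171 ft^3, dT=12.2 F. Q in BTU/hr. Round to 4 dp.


Q = 0.018 * 0.96 * 171 * 12.2 = 36.0495 BTU/hr

36.0495 BTU/hr


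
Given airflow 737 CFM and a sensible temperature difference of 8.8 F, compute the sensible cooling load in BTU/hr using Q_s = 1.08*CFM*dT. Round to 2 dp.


Q = 1.08 * 737 * 8.8 = 7004.45 BTU/hr

7004.45 BTU/hr


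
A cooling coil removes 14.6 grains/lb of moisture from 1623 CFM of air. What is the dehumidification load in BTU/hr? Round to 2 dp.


Q = 0.68 * 1623 * 14.6 = 16113.14 BTU/hr

16113.14 BTU/hr


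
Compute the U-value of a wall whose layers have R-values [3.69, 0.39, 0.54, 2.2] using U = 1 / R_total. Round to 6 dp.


R_total = 3.69 + 0.39 + 0.54 + 2.2 = 6.82
U = 1/6.82 = 0.146628

0.146628


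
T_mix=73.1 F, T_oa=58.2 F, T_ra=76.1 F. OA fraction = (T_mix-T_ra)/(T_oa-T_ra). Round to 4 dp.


frac = (73.1 - 76.1) / (58.2 - 76.1) = 0.1676

0.1676


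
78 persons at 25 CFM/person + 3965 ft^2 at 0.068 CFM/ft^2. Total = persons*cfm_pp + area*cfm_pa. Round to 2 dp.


Total = 78*25 + 3965*0.068 = 2219.62 CFM

2219.62 CFM


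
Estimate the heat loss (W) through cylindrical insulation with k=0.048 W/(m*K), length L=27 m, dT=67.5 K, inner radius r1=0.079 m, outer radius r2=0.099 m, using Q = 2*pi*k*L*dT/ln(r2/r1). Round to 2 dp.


Q = 2*pi*0.048*27*67.5/ln(0.099/0.079) = 2435.63 W

2435.63 W


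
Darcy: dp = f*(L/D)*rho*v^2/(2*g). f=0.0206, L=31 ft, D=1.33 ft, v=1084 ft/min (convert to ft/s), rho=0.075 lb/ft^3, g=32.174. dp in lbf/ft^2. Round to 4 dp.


v_fps = 1084/60 = 18.0667 ft/s
dp = 0.0206*(31/1.33)*0.075*18.0667^2/(2*32.174) = 0.1827 lbf/ft^2

0.1827 lbf/ft^2


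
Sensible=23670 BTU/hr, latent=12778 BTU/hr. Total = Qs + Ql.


Qt = 23670 + 12778 = 36448 BTU/hr

36448 BTU/hr


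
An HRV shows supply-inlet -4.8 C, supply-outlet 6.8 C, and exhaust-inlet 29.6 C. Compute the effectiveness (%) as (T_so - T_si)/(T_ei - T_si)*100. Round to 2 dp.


eff = (6.8-(-4.8))/(29.6-(-4.8))*100 = 33.72 %

33.72 %


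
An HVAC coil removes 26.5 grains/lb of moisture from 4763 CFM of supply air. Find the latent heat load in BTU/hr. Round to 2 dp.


Q = 0.68 * 4763 * 26.5 = 85829.26 BTU/hr

85829.26 BTU/hr


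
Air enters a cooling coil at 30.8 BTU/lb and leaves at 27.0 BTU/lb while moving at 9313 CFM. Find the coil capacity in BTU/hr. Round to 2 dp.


Q = 4.5 * 9313 * (30.8 - 27.0) = 159252.30 BTU/hr

159252.30 BTU/hr


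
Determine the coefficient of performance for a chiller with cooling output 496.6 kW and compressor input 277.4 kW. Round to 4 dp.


COP = 496.6 / 277.4 = 1.7902

1.7902


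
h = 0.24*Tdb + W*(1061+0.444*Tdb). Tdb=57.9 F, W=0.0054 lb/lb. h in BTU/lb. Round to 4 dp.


h = 0.24*57.9 + 0.0054*(1061+0.444*57.9) = 19.7642 BTU/lb

19.7642 BTU/lb


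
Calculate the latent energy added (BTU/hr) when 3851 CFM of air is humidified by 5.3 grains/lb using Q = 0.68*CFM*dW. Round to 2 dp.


Q = 0.68 * 3851 * 5.3 = 13879.00 BTU/hr

13879.00 BTU/hr


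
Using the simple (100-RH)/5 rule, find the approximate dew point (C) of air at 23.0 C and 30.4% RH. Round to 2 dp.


Td = 23.0 - (100-30.4)/5 = 9.08 C

9.08 C


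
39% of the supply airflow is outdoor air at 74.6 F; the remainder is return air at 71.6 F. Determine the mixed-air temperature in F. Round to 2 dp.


T_mix = 0.39*74.6 + 0.61*71.6 = 72.77 F

72.77 F


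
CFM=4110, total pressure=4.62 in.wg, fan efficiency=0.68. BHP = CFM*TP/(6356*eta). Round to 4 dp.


BHP = 4110 * 4.62 / (6356 * 0.68) = 4.3933 hp

4.3933 hp


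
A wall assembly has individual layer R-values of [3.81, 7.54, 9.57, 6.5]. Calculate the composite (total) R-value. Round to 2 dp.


R_total = 3.81 + 7.54 + 9.57 + 6.5 = 27.42

27.42


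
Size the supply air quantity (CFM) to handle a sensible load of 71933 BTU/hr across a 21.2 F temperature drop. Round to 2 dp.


CFM = 71933 / (1.08 * 21.2) = 3141.73

3141.73 CFM


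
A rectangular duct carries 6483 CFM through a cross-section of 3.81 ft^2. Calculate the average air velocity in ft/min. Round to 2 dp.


V = 6483 / 3.81 = 1701.57 ft/min

1701.57 ft/min


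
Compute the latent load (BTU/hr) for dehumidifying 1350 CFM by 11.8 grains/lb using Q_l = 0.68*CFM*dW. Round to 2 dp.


Q = 0.68 * 1350 * 11.8 = 10832.40 BTU/hr

10832.40 BTU/hr


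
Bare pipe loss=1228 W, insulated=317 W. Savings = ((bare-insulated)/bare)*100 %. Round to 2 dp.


Savings = ((1228-317)/1228)*100 = 74.19 %

74.19 %


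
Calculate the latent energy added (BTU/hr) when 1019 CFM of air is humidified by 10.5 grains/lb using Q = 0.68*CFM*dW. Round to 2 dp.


Q = 0.68 * 1019 * 10.5 = 7275.66 BTU/hr

7275.66 BTU/hr


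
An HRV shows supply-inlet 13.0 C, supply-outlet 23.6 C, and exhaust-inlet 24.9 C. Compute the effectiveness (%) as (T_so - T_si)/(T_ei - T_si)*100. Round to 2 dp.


eff = (23.6-13.0)/(24.9-13.0)*100 = 89.08 %

89.08 %


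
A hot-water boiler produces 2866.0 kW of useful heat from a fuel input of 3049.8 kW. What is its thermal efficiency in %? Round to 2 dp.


eta = (2866.0/3049.8)*100 = 93.97 %

93.97 %


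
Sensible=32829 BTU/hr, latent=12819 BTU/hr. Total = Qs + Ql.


Qt = 32829 + 12819 = 45648 BTU/hr

45648 BTU/hr


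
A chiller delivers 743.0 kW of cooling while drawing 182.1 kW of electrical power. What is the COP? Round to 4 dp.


COP = 743.0 / 182.1 = 4.0802

4.0802


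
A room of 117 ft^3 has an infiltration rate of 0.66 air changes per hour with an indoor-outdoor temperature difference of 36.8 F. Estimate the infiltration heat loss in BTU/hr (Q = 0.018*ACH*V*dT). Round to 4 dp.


Q = 0.018 * 0.66 * 117 * 36.8 = 51.1505 BTU/hr

51.1505 BTU/hr


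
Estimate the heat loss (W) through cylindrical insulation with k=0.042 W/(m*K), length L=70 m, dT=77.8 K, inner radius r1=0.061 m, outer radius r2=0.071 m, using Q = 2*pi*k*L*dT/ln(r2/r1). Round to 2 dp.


Q = 2*pi*0.042*70*77.8/ln(0.071/0.061) = 9467.12 W

9467.12 W


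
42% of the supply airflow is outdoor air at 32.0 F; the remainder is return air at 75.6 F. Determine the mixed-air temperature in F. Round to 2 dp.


T_mix = 0.42*32.0 + 0.58*75.6 = 57.29 F

57.29 F


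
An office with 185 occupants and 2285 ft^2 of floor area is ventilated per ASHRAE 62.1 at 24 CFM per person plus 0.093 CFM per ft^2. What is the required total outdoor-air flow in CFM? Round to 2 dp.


Total = 185*24 + 2285*0.093 = 4652.51 CFM

4652.51 CFM


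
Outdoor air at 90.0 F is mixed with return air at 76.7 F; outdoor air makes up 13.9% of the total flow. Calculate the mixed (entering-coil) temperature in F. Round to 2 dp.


T_mix = 76.7 + (13.9/100)*(90.0-76.7) = 78.55 F

78.55 F


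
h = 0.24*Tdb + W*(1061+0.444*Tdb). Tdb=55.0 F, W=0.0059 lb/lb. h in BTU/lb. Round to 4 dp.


h = 0.24*55.0 + 0.0059*(1061+0.444*55.0) = 19.6040 BTU/lb

19.6040 BTU/lb


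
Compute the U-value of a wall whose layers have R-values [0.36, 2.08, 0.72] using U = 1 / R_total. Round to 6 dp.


R_total = 0.36 + 2.08 + 0.72 = 3.16
U = 1/3.16 = 0.316456

0.316456


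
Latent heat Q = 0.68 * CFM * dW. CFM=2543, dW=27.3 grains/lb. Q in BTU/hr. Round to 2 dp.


Q = 0.68 * 2543 * 27.3 = 47208.25 BTU/hr

47208.25 BTU/hr


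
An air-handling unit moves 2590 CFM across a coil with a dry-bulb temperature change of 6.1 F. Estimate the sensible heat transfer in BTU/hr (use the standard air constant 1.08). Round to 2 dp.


Q = 1.08 * 2590 * 6.1 = 17062.92 BTU/hr

17062.92 BTU/hr


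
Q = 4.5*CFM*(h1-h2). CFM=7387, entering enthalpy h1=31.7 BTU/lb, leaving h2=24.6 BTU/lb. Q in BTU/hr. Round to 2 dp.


Q = 4.5 * 7387 * (31.7 - 24.6) = 236014.65 BTU/hr

236014.65 BTU/hr


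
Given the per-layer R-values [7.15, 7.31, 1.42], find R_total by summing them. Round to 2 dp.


R_total = 7.15 + 7.31 + 1.42 = 15.88

15.88


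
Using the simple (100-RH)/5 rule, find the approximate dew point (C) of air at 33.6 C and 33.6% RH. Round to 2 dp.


Td = 33.6 - (100-33.6)/5 = 20.32 C

20.32 C


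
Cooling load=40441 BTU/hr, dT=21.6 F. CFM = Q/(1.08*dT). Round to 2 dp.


CFM = 40441 / (1.08 * 21.6) = 1733.58

1733.58 CFM


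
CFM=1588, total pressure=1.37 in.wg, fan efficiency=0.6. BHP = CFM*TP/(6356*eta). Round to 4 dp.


BHP = 1588 * 1.37 / (6356 * 0.6) = 0.5705 hp

0.5705 hp


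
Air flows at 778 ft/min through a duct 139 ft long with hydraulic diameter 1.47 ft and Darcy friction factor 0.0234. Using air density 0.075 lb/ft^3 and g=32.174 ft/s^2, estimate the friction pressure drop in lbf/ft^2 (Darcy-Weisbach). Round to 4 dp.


v_fps = 778/60 = 12.9667 ft/s
dp = 0.0234*(139/1.47)*0.075*12.9667^2/(2*32.174) = 0.4336 lbf/ft^2

0.4336 lbf/ft^2


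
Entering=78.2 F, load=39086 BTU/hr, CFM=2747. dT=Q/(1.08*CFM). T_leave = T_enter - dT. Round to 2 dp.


dT = 39086/(1.08*2747) = 13.1746
T_leave = 78.2 - 13.1746 = 65.03 F

65.03 F


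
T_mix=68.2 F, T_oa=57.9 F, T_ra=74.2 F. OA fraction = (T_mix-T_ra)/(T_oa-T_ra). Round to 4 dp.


frac = (68.2 - 74.2) / (57.9 - 74.2) = 0.3681

0.3681


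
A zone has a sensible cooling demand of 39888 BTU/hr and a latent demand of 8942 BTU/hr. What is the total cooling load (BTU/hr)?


Qt = 39888 + 8942 = 48830 BTU/hr

48830 BTU/hr


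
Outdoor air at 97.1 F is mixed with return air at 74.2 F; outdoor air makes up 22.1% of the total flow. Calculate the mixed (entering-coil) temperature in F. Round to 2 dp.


T_mix = 74.2 + (22.1/100)*(97.1-74.2) = 79.26 F

79.26 F


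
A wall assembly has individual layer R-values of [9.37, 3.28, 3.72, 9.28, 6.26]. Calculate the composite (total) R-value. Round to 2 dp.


R_total = 9.37 + 3.28 + 3.72 + 9.28 + 6.26 = 31.91

31.91


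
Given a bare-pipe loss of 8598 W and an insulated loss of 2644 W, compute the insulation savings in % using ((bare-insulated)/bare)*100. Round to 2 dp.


Savings = ((8598-2644)/8598)*100 = 69.25 %

69.25 %


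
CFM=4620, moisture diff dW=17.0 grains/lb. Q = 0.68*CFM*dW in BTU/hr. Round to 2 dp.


Q = 0.68 * 4620 * 17.0 = 53407.20 BTU/hr

53407.20 BTU/hr


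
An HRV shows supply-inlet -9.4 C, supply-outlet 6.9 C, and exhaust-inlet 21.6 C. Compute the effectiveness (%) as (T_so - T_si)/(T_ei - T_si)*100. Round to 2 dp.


eff = (6.9-(-9.4))/(21.6-(-9.4))*100 = 52.58 %

52.58 %


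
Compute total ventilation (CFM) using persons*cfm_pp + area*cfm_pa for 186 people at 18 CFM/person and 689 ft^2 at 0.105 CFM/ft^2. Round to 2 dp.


Total = 186*18 + 689*0.105 = 3420.35 CFM

3420.35 CFM


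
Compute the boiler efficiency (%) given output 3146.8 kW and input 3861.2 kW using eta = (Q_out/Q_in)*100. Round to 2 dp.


eta = (3146.8/3861.2)*100 = 81.50 %

81.50 %


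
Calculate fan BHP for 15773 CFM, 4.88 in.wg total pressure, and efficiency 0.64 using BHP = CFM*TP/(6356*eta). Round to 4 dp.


BHP = 15773 * 4.88 / (6356 * 0.64) = 18.9221 hp

18.9221 hp


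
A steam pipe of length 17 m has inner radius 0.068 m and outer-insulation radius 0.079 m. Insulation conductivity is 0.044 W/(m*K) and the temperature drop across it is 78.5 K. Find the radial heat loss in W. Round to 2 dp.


Q = 2*pi*0.044*17*78.5/ln(0.079/0.068) = 2460.56 W

2460.56 W


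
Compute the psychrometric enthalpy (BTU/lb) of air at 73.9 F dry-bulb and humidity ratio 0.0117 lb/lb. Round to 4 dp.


h = 0.24*73.9 + 0.0117*(1061+0.444*73.9) = 30.5336 BTU/lb

30.5336 BTU/lb


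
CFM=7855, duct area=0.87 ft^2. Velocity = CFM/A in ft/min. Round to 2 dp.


V = 7855 / 0.87 = 9028.74 ft/min

9028.74 ft/min


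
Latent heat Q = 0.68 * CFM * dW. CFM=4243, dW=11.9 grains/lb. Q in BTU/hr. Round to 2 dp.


Q = 0.68 * 4243 * 11.9 = 34334.36 BTU/hr

34334.36 BTU/hr


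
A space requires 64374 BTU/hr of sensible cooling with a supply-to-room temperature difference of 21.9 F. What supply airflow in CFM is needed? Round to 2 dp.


CFM = 64374 / (1.08 * 21.9) = 2721.71

2721.71 CFM


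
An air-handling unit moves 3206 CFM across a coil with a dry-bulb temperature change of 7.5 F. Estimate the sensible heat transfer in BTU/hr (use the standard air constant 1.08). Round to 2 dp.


Q = 1.08 * 3206 * 7.5 = 25968.60 BTU/hr

25968.60 BTU/hr


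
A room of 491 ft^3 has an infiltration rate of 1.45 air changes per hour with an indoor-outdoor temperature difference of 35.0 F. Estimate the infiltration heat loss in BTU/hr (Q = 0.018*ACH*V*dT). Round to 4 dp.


Q = 0.018 * 1.45 * 491 * 35.0 = 448.5285 BTU/hr

448.5285 BTU/hr


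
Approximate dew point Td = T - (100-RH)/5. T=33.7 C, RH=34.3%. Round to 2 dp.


Td = 33.7 - (100-34.3)/5 = 20.56 C

20.56 C


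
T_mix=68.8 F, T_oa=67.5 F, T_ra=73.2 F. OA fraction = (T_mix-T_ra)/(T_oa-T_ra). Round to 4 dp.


frac = (68.8 - 73.2) / (67.5 - 73.2) = 0.7719

0.7719


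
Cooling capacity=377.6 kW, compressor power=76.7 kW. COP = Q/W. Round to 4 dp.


COP = 377.6 / 76.7 = 4.9231

4.9231


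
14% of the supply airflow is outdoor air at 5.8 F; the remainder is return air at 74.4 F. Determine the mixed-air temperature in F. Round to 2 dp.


T_mix = 0.14*5.8 + 0.86*74.4 = 64.80 F

64.80 F


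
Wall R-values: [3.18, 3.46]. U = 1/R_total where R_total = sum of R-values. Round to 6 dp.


R_total = 3.18 + 3.46 = 6.64
U = 1/6.64 = 0.150602

0.150602


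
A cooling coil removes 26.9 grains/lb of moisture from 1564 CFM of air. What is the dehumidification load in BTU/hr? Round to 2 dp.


Q = 0.68 * 1564 * 26.9 = 28608.69 BTU/hr

28608.69 BTU/hr


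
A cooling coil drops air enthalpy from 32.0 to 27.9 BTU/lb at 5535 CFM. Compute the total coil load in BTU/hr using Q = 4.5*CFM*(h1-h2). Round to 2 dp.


Q = 4.5 * 5535 * (32.0 - 27.9) = 102120.75 BTU/hr

102120.75 BTU/hr


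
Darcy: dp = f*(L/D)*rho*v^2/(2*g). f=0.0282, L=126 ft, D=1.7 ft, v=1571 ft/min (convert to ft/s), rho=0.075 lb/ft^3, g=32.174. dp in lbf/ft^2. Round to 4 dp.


v_fps = 1571/60 = 26.1833 ft/s
dp = 0.0282*(126/1.7)*0.075*26.1833^2/(2*32.174) = 1.6701 lbf/ft^2

1.6701 lbf/ft^2


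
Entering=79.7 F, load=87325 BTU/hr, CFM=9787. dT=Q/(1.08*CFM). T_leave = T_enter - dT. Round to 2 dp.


dT = 87325/(1.08*9787) = 8.2616
T_leave = 79.7 - 8.2616 = 71.44 F

71.44 F


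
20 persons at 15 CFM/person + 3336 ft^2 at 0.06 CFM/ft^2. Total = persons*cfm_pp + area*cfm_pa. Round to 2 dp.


Total = 20*15 + 3336*0.06 = 500.16 CFM

500.16 CFM


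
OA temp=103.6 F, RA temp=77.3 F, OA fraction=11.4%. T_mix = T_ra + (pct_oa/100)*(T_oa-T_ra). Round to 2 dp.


T_mix = 77.3 + (11.4/100)*(103.6-77.3) = 80.30 F

80.30 F


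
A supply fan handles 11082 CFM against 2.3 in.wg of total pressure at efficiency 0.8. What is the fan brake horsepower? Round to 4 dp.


BHP = 11082 * 2.3 / (6356 * 0.8) = 5.0127 hp

5.0127 hp


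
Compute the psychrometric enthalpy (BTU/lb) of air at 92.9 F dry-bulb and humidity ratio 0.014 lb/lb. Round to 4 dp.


h = 0.24*92.9 + 0.014*(1061+0.444*92.9) = 37.7275 BTU/lb

37.7275 BTU/lb


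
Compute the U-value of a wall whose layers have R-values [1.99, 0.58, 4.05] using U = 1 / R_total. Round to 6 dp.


R_total = 1.99 + 0.58 + 4.05 = 6.62
U = 1/6.62 = 0.151057

0.151057


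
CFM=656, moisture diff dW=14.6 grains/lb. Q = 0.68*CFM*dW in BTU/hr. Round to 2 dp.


Q = 0.68 * 656 * 14.6 = 6512.77 BTU/hr

6512.77 BTU/hr


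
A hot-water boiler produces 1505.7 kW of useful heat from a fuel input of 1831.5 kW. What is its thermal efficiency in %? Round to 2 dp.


eta = (1505.7/1831.5)*100 = 82.21 %

82.21 %


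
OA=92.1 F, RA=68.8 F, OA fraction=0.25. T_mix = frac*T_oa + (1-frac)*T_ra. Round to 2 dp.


T_mix = 0.25*92.1 + 0.75*68.8 = 74.63 F

74.63 F


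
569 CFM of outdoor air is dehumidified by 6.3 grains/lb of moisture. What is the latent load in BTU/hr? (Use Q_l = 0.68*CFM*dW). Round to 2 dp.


Q = 0.68 * 569 * 6.3 = 2437.60 BTU/hr

2437.60 BTU/hr


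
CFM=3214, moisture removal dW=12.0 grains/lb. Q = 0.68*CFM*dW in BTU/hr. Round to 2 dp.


Q = 0.68 * 3214 * 12.0 = 26226.24 BTU/hr

26226.24 BTU/hr


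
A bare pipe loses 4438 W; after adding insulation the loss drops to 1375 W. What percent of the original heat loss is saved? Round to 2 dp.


Savings = ((4438-1375)/4438)*100 = 69.02 %

69.02 %


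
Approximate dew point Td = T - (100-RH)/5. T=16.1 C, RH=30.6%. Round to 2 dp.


Td = 16.1 - (100-30.6)/5 = 2.22 C

2.22 C


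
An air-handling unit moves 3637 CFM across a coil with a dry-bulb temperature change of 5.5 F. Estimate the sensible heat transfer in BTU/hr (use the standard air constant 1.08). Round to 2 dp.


Q = 1.08 * 3637 * 5.5 = 21603.78 BTU/hr

21603.78 BTU/hr


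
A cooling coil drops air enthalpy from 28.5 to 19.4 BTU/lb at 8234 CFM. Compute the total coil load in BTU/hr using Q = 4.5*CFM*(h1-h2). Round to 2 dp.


Q = 4.5 * 8234 * (28.5 - 19.4) = 337182.30 BTU/hr

337182.30 BTU/hr


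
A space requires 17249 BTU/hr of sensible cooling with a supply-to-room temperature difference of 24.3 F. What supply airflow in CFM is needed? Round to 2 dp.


CFM = 17249 / (1.08 * 24.3) = 657.25

657.25 CFM


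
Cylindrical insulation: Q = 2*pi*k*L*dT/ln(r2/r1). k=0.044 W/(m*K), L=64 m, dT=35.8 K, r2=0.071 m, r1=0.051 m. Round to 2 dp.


Q = 2*pi*0.044*64*35.8/ln(0.071/0.051) = 1914.52 W

1914.52 W


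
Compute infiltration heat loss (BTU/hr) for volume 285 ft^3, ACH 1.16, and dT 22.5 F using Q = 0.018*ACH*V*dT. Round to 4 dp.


Q = 0.018 * 1.16 * 285 * 22.5 = 133.8930 BTU/hr

133.8930 BTU/hr


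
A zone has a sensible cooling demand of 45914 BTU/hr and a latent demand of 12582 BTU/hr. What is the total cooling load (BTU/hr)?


Qt = 45914 + 12582 = 58496 BTU/hr

58496 BTU/hr


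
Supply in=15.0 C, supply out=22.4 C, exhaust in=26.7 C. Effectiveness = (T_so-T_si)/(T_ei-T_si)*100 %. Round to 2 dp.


eff = (22.4-15.0)/(26.7-15.0)*100 = 63.25 %

63.25 %


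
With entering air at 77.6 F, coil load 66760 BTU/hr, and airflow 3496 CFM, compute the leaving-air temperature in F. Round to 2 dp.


dT = 66760/(1.08*3496) = 17.6816
T_leave = 77.6 - 17.6816 = 59.92 F

59.92 F


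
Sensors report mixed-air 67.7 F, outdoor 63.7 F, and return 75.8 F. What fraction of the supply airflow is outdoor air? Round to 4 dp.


frac = (67.7 - 75.8) / (63.7 - 75.8) = 0.6694

0.6694


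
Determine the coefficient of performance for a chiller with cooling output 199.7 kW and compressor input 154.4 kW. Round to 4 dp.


COP = 199.7 / 154.4 = 1.2934

1.2934


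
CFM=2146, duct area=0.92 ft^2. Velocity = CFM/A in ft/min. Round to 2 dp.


V = 2146 / 0.92 = 2332.61 ft/min

2332.61 ft/min


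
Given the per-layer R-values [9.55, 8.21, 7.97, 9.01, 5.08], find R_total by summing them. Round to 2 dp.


R_total = 9.55 + 8.21 + 7.97 + 9.01 + 5.08 = 39.82

39.82


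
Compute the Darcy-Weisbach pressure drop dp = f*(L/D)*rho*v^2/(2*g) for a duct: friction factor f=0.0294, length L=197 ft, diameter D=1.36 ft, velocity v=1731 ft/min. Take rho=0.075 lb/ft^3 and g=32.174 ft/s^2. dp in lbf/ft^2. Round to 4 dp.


v_fps = 1731/60 = 28.85 ft/s
dp = 0.0294*(197/1.36)*0.075*28.85^2/(2*32.174) = 4.1314 lbf/ft^2

4.1314 lbf/ft^2


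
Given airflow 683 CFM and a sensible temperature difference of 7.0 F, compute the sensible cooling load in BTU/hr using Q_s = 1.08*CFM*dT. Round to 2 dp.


Q = 1.08 * 683 * 7.0 = 5163.48 BTU/hr

5163.48 BTU/hr


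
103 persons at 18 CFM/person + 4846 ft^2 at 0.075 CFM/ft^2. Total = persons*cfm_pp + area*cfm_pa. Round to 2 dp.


Total = 103*18 + 4846*0.075 = 2217.45 CFM

2217.45 CFM


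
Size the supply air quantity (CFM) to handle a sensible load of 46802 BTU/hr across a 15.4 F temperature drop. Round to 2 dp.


CFM = 46802 / (1.08 * 15.4) = 2813.97

2813.97 CFM


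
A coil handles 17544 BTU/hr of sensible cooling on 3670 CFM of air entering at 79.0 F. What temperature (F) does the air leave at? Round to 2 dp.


dT = 17544/(1.08*3670) = 4.4263
T_leave = 79.0 - 4.4263 = 74.57 F

74.57 F


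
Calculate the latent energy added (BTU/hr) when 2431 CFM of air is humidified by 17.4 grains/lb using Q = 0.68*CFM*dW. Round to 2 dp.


Q = 0.68 * 2431 * 17.4 = 28763.59 BTU/hr

28763.59 BTU/hr


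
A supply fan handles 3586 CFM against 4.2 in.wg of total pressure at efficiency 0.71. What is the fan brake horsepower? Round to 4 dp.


BHP = 3586 * 4.2 / (6356 * 0.71) = 3.3375 hp

3.3375 hp


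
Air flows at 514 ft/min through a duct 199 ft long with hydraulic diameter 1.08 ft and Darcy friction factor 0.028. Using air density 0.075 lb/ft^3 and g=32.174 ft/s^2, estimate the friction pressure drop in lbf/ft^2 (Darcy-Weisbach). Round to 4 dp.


v_fps = 514/60 = 8.5667 ft/s
dp = 0.028*(199/1.08)*0.075*8.5667^2/(2*32.174) = 0.4413 lbf/ft^2

0.4413 lbf/ft^2


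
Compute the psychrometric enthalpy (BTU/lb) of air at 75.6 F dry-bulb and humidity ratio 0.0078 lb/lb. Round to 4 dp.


h = 0.24*75.6 + 0.0078*(1061+0.444*75.6) = 26.6816 BTU/lb

26.6816 BTU/lb


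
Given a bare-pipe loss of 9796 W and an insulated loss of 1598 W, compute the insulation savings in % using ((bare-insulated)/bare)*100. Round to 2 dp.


Savings = ((9796-1598)/9796)*100 = 83.69 %

83.69 %


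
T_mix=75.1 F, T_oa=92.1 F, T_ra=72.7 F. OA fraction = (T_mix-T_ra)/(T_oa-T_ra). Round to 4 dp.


frac = (75.1 - 72.7) / (92.1 - 72.7) = 0.1237

0.1237


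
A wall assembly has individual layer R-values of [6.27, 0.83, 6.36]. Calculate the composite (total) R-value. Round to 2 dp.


R_total = 6.27 + 0.83 + 6.36 = 13.46

13.46


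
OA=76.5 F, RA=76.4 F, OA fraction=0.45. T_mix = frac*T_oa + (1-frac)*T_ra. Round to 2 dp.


T_mix = 0.45*76.5 + 0.55*76.4 = 76.45 F

76.45 F


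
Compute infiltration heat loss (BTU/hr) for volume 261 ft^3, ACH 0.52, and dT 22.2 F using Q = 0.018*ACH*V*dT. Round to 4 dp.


Q = 0.018 * 0.52 * 261 * 22.2 = 54.2337 BTU/hr

54.2337 BTU/hr


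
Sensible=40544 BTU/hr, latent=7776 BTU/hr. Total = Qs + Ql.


Qt = 40544 + 7776 = 48320 BTU/hr

48320 BTU/hr


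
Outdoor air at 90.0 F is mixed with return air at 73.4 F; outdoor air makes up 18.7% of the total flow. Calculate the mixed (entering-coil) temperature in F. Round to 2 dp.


T_mix = 73.4 + (18.7/100)*(90.0-73.4) = 76.50 F

76.50 F


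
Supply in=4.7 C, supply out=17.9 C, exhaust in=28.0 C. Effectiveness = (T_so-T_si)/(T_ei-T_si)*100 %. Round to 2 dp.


eff = (17.9-4.7)/(28.0-4.7)*100 = 56.65 %

56.65 %


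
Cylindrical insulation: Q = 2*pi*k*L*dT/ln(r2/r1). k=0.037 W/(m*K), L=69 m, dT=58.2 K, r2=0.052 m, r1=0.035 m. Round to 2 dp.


Q = 2*pi*0.037*69*58.2/ln(0.052/0.035) = 2358.16 W

2358.16 W


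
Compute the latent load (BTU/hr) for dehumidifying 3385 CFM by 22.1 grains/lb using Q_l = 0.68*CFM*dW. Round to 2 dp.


Q = 0.68 * 3385 * 22.1 = 50869.78 BTU/hr

50869.78 BTU/hr


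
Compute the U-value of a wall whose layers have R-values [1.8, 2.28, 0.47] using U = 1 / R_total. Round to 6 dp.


R_total = 1.8 + 2.28 + 0.47 = 4.55
U = 1/4.55 = 0.219780

0.219780


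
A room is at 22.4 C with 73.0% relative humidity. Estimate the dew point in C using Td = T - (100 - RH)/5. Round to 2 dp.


Td = 22.4 - (100-73.0)/5 = 17.00 C

17.00 C


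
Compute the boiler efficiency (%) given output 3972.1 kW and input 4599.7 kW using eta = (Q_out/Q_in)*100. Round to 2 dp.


eta = (3972.1/4599.7)*100 = 86.36 %

86.36 %


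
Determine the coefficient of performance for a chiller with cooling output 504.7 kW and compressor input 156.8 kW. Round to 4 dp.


COP = 504.7 / 156.8 = 3.2188

3.2188


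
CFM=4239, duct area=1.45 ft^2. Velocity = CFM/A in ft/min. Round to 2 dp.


V = 4239 / 1.45 = 2923.45 ft/min

2923.45 ft/min


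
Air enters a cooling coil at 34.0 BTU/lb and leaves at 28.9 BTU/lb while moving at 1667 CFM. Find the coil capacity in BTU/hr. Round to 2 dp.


Q = 4.5 * 1667 * (34.0 - 28.9) = 38257.65 BTU/hr

38257.65 BTU/hr


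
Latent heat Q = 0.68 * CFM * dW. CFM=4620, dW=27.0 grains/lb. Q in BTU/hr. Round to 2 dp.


Q = 0.68 * 4620 * 27.0 = 84823.20 BTU/hr

84823.20 BTU/hr


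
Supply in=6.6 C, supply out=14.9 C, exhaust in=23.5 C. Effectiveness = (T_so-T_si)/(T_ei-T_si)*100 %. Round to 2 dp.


eff = (14.9-6.6)/(23.5-6.6)*100 = 49.11 %

49.11 %


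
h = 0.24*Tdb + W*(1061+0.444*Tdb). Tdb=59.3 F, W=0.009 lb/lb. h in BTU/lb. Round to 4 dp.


h = 0.24*59.3 + 0.009*(1061+0.444*59.3) = 24.0180 BTU/lb

24.0180 BTU/lb


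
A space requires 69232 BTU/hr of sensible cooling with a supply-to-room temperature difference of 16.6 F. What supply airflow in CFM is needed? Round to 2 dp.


CFM = 69232 / (1.08 * 16.6) = 3861.67

3861.67 CFM


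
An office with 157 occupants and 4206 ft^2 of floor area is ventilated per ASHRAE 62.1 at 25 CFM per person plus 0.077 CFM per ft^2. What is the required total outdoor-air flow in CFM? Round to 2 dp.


Total = 157*25 + 4206*0.077 = 4248.86 CFM

4248.86 CFM


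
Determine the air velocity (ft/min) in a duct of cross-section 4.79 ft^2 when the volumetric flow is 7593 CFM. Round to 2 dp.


V = 7593 / 4.79 = 1585.18 ft/min

1585.18 ft/min


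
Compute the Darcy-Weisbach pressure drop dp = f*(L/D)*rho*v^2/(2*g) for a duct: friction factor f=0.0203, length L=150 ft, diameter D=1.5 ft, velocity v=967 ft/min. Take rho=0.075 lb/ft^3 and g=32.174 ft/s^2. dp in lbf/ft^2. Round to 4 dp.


v_fps = 967/60 = 16.1167 ft/s
dp = 0.0203*(150/1.5)*0.075*16.1167^2/(2*32.174) = 0.6146 lbf/ft^2

0.6146 lbf/ft^2


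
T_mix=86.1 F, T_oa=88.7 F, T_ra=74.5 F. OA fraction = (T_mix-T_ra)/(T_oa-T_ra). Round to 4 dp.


frac = (86.1 - 74.5) / (88.7 - 74.5) = 0.8169

0.8169


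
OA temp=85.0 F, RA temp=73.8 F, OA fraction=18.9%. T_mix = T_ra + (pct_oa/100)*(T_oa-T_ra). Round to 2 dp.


T_mix = 73.8 + (18.9/100)*(85.0-73.8) = 75.92 F

75.92 F


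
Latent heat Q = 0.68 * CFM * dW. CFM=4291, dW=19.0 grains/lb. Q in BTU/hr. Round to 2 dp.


Q = 0.68 * 4291 * 19.0 = 55439.72 BTU/hr

55439.72 BTU/hr


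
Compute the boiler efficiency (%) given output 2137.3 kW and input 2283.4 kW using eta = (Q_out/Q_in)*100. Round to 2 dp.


eta = (2137.3/2283.4)*100 = 93.60 %

93.60 %


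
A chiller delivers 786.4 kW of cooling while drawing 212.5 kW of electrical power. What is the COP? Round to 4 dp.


COP = 786.4 / 212.5 = 3.7007

3.7007


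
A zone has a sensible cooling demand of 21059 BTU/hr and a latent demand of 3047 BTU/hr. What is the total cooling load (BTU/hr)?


Qt = 21059 + 3047 = 24106 BTU/hr

24106 BTU/hr


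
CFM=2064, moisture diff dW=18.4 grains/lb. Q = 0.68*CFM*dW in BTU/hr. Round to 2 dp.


Q = 0.68 * 2064 * 18.4 = 25824.77 BTU/hr

25824.77 BTU/hr


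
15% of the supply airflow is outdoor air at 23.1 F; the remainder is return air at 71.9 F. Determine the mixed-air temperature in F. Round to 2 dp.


T_mix = 0.15*23.1 + 0.85*71.9 = 64.58 F

64.58 F


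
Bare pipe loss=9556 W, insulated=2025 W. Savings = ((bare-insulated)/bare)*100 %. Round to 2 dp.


Savings = ((9556-2025)/9556)*100 = 78.81 %

78.81 %


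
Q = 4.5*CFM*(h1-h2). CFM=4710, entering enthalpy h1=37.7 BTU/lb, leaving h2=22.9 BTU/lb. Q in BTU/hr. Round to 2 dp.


Q = 4.5 * 4710 * (37.7 - 22.9) = 313686.00 BTU/hr

313686.00 BTU/hr


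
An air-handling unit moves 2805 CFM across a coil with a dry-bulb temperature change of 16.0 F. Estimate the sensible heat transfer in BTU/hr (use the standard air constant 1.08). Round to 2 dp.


Q = 1.08 * 2805 * 16.0 = 48470.40 BTU/hr

48470.40 BTU/hr
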